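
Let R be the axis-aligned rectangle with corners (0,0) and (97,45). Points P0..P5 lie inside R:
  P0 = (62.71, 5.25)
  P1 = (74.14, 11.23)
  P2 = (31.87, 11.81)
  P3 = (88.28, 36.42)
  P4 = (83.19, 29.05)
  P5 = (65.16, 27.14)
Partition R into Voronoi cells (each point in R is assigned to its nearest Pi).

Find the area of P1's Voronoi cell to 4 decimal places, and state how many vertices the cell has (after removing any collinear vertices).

Area of P1's cell: 498.3747 (5 vertices)

1. box [0,97]×[0,45]: [(0, 0) (97, 0) (97, 45) (0, 45)]
2. ⊥bis P1·P0 via (68.425,8.24): [(72.736, 0) (97, 0) (97, 45) (49.1927, 45)]  |A|=1621.6026
3. ⊥bis P1·P2 via (53.005,11.52): [(53.3552, 37.0439) (72.736, 0) (97, 0) (97, 45) (53.4644, 45)]  |A|=1604.6098
4. ⊥bis P1·P3 via (81.21,23.825): [(53.3881, 39.4424) (53.3552, 37.0439) (72.736, 0) (97, 0) (97, 14.9615)]  |A|=828.6154
5. ⊥bis P1·P4 via (78.665,20.14): [(56.241, 31.5282) (72.736, 0) (97, 0) (97, 10.8285)]  |A|=603.1778
6. ⊥bis P1·P5 via (69.65,19.185): [(74.8103, 22.0976) (64.2835, 16.156) (72.736, 0) (97, 0) (97, 10.8285)]  |A|=498.3747
7. canonical 5-gon: [(74.8103, 22.0976) (64.2835, 16.156) (72.736, 0) (97, 0) (97, 10.8285)]
8. shoelace: 498.3747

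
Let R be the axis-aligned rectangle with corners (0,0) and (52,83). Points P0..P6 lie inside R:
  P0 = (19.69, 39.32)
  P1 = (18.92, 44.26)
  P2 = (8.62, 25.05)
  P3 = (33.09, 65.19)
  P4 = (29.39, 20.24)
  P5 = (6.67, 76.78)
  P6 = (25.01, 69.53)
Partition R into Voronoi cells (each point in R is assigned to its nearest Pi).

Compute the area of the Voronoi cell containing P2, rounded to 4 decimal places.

1. box [0,52]×[0,83]: [(0, 0) (52, 0) (52, 83) (0, 83)]
2. ⊥bis P2·P0 via (14.155,32.185): [(0, 43.1658) (0, 0) (52, 0) (52, 2.8266)]  |A|=1195.8025
3. ⊥bis P2·P1 via (13.77,34.655): [(4.7067, 39.5146) (0, 42.0382) (0, 0) (52, 0) (52, 2.8266)]  |A|=1193.1489
4. ⊥bis P2·P3 via (20.855,45.12): [(4.7067, 39.5146) (0, 42.0382) (0, 0) (52, 0) (52, 2.8266)]  |A|=1193.1489
5. ⊥bis P2·P4 via (19.005,22.645): [(20.1392, 27.5427) (4.7067, 39.5146) (0, 42.0382) (0, 0) (13.7608, 0)]  |A|=621.5139
6. ⊥bis P2·P5 via (7.645,50.915): [(20.1392, 27.5427) (4.7067, 39.5146) (0, 42.0382) (0, 0) (13.7608, 0)]  |A|=621.5139
7. ⊥bis P2·P6 via (16.815,47.29): [(20.1392, 27.5427) (4.7067, 39.5146) (0, 42.0382) (0, 0) (13.7608, 0)]  |A|=621.5139
8. canonical 5-gon: [(20.1392, 27.5427) (4.7067, 39.5146) (0, 42.0382) (0, 0) (13.7608, 0)]
9. shoelace: 621.5139

Area of P2's cell: 621.5139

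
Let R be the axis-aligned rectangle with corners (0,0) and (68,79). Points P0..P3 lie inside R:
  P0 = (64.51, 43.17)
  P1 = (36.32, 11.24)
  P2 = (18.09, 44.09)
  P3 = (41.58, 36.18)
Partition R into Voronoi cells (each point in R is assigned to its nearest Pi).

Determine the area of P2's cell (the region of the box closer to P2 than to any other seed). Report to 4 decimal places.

1. box [0,68]×[0,79]: [(0, 0) (68, 0) (68, 79) (0, 79)]
2. ⊥bis P2·P0 via (41.3,43.63): [(0, 0) (40.4353, 0) (42.001, 79) (0, 79)]  |A|=3256.2336
3. ⊥bis P2·P1 via (27.205,27.665): [(0, 12.5677) (41.1368, 35.3964) (42.001, 79) (0, 79)]  |A|=2282.1043
4. ⊥bis P2·P3 via (29.835,40.135): [(0, 12.5677) (25.2752, 26.5941) (41.9434, 76.0928) (42.001, 79) (0, 79)]  |A|=1962.9001
5. canonical 5-gon: [(0, 12.5677) (25.2752, 26.5941) (41.9434, 76.0928) (42.001, 79) (0, 79)]
6. shoelace: 1962.9001

Area of P2's cell: 1962.9001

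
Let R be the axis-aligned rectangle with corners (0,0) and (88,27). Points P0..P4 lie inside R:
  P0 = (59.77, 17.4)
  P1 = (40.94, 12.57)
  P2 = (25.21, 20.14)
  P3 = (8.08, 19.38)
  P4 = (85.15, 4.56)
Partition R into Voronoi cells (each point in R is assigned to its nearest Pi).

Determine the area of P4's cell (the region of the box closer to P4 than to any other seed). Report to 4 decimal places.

Area of P4's cell: 385.1579

1. box [0,88]×[0,27]: [(0, 0) (88, 0) (88, 27) (0, 27)]
2. ⊥bis P4·P0 via (72.46,10.98): [(66.9051, 0) (88, 0) (88, 27) (80.5647, 27)]  |A|=385.1579
3. ⊥bis P4·P1 via (63.045,8.565): [(66.9051, 0) (88, 0) (88, 27) (80.5647, 27)]  |A|=385.1579
4. ⊥bis P4·P2 via (55.18,12.35): [(66.9051, 0) (88, 0) (88, 27) (80.5647, 27)]  |A|=385.1579
5. ⊥bis P4·P3 via (46.615,11.97): [(66.9051, 0) (88, 0) (88, 27) (80.5647, 27)]  |A|=385.1579
6. canonical 4-gon: [(66.9051, 0) (88, 0) (88, 27) (80.5647, 27)]
7. shoelace: 385.1579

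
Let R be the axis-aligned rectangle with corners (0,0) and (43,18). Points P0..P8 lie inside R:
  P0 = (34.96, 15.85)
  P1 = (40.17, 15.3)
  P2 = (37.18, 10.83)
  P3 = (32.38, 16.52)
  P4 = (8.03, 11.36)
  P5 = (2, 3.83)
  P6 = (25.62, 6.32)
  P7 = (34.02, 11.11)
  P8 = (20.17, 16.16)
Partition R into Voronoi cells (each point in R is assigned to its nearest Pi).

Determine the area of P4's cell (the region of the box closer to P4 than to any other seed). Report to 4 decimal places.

Area of P4's cell: 183.3176

1. box [0,43]×[0,18]: [(0, 0) (43, 0) (43, 18) (0, 18)]
2. ⊥bis P4·P0 via (21.495,13.605): [(0, 0) (23.7633, 0) (20.7622, 18) (0, 18)]  |A|=400.7301
3. ⊥bis P4·P1 via (24.1,13.33): [(0, 0) (23.7633, 0) (20.7622, 18) (0, 18)]  |A|=400.7301
4. ⊥bis P4·P2 via (22.605,11.095): [(0, 0) (22.4033, 0) (22.537, 7.3553) (20.7622, 18) (0, 18)]  |A|=395.7283
5. ⊥bis P4·P3 via (20.205,13.94): [(0, 0) (22.4033, 0) (22.463, 3.2846) (19.3446, 18) (0, 18)]  |A|=381.2919
6. ⊥bis P4·P5 via (5.015,7.595): [(0, 11.611) (14.4993, 0) (22.4033, 0) (22.463, 3.2846) (19.3446, 18) (0, 18)]  |A|=297.1162
7. ⊥bis P4·P6 via (16.825,8.84): [(0, 11.611) (14.3308, 0.135) (19.3893, 17.7895) (19.3446, 18) (0, 18)]  |A|=219.5025
8. ⊥bis P4·P7 via (21.025,11.235): [(0, 11.611) (14.3308, 0.135) (19.3893, 17.7895) (19.3446, 18) (0, 18)]  |A|=219.5025
9. ⊥bis P4·P8 via (14.1,13.76): [(0, 11.611) (14.3308, 0.135) (16.4974, 7.6966) (12.4236, 18) (0, 18)]  |A|=183.3176
10. canonical 5-gon: [(0, 11.611) (14.3308, 0.135) (16.4974, 7.6966) (12.4236, 18) (0, 18)]
11. shoelace: 183.3176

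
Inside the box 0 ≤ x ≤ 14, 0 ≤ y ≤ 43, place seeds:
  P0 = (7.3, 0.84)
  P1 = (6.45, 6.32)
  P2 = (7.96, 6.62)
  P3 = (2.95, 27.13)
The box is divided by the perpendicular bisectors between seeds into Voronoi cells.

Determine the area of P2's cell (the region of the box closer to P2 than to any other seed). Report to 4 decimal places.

Area of P2's cell: 110.5513

1. box [0,14]×[0,43]: [(0, 0) (14, 0) (14, 43) (0, 43)]
2. ⊥bis P2·P0 via (7.63,3.73): [(0, 4.6012) (14, 3.0026) (14, 43) (0, 43)]  |A|=548.7729
3. ⊥bis P2·P1 via (7.205,6.47): [(0, 42.7352) (7.7521, 3.7161) (14, 3.0026) (14, 43) (0, 43)]  |A|=400.9631
4. ⊥bis P2·P3 via (5.455,16.875): [(5.1525, 16.8011) (7.7521, 3.7161) (14, 3.0026) (14, 18.9623)]  |A|=110.5513
5. canonical 4-gon: [(5.1525, 16.8011) (7.7521, 3.7161) (14, 3.0026) (14, 18.9623)]
6. shoelace: 110.5513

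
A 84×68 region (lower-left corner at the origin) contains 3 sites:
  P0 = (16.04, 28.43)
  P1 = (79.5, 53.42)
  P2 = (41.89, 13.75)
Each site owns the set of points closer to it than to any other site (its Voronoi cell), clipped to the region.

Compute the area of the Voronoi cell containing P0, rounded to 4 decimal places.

1. box [0,84]×[0,68]: [(0, 0) (84, 0) (84, 68) (0, 68)]
2. ⊥bis P0·P1 via (47.77,40.925): [(0, 0) (63.8859, 0) (37.1081, 68) (0, 68)]  |A|=3433.7964
3. ⊥bis P0·P2 via (28.965,21.09): [(0, 0) (16.9882, 0) (44.6822, 48.7663) (37.1081, 68) (0, 68)]  |A|=2290.281
4. canonical 5-gon: [(0, 0) (16.9882, 0) (44.6822, 48.7663) (37.1081, 68) (0, 68)]
5. shoelace: 2290.281

Area of P0's cell: 2290.2810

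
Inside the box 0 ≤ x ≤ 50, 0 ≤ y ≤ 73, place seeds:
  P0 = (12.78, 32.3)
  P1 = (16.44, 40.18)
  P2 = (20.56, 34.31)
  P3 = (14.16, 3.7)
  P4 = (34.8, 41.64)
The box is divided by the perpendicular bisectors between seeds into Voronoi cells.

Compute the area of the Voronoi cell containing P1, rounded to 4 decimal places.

Area of P1's cell: 826.5222

1. box [0,50]×[0,73]: [(0, 0) (50, 0) (50, 73) (0, 73)]
2. ⊥bis P1·P0 via (14.61,36.24): [(0, 43.0259) (50, 19.8025) (50, 73) (0, 73)]  |A|=2079.2906
3. ⊥bis P1·P2 via (18.5,37.245): [(0, 43.0259) (16.0892, 35.5529) (50, 59.354) (50, 73) (0, 73)]  |A|=1408.6795
4. ⊥bis P1·P3 via (15.3,21.94): [(0, 43.0259) (16.0892, 35.5529) (50, 59.354) (50, 73) (0, 73)]  |A|=1408.6795
5. ⊥bis P1·P4 via (25.62,40.91): [(0, 43.0259) (16.0892, 35.5529) (25.5197, 42.1719) (23.0682, 73) (0, 73)]  |A|=826.5222
6. canonical 5-gon: [(0, 43.0259) (16.0892, 35.5529) (25.5197, 42.1719) (23.0682, 73) (0, 73)]
7. shoelace: 826.5222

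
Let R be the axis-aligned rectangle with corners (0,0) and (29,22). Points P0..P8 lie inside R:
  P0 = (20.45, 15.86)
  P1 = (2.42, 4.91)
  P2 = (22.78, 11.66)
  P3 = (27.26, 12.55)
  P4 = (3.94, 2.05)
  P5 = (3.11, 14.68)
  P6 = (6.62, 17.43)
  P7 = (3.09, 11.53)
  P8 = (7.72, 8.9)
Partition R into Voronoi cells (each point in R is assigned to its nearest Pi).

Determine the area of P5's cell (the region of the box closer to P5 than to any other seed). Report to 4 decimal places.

Area of P5's cell: 32.8539

1. box [0,29]×[0,22]: [(0, 0) (29, 0) (29, 22) (0, 22)]
2. ⊥bis P5·P0 via (11.78,15.27): [(0, 0) (12.8191, 0) (11.322, 22) (0, 22)]  |A|=265.5527
3. ⊥bis P5·P1 via (2.765,9.795): [(0, 9.9903) (12.1979, 9.1288) (11.322, 22) (0, 22)]  |A|=146.1107
4. ⊥bis P5·P2 via (12.945,13.17): [(0, 9.9903) (12.1979, 9.1288) (11.322, 22) (0, 22)]  |A|=146.1107
5. ⊥bis P5·P3 via (15.185,13.615): [(0, 9.9903) (12.1979, 9.1288) (11.322, 22) (0, 22)]  |A|=146.1107
6. ⊥bis P5·P4 via (3.525,8.365): [(0, 9.9903) (12.1979, 9.1288) (11.322, 22) (0, 22)]  |A|=146.1107
7. ⊥bis P5·P6 via (4.865,16.055): [(0, 9.9903) (10.1798, 9.2713) (0.2072, 22) (0, 22)]  |A|=62.4475
8. ⊥bis P5·P7 via (3.1,13.105): [(0, 13.1247) (7.1966, 13.079) (0.2072, 22) (0, 22)]  |A|=32.8606
9. ⊥bis P5·P8 via (5.415,11.79): [(0, 13.1247) (7.0324, 13.08) (7.133, 13.1602) (0.2072, 22) (0, 22)]  |A|=32.8539
10. canonical 5-gon: [(0, 13.1247) (7.0324, 13.08) (7.133, 13.1602) (0.2072, 22) (0, 22)]
11. shoelace: 32.8539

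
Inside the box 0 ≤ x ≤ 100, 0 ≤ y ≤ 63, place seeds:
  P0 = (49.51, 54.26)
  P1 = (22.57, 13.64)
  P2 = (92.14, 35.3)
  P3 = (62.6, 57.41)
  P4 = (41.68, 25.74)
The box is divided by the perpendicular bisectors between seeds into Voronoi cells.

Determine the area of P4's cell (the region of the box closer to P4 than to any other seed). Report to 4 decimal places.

Area of P4's cell: 1533.0984

1. box [0,100]×[0,63]: [(0, 0) (100, 0) (100, 63) (0, 63)]
2. ⊥bis P4·P0 via (45.595,40): [(0, 52.5178) (0, 0) (100, 0) (100, 25.0634)]  |A|=3879.0633
3. ⊥bis P4·P1 via (32.125,19.69): [(13.7251, 48.7497) (44.5922, 0) (100, 0) (100, 25.0634)]  |A|=2431.7281
4. ⊥bis P4·P2 via (66.91,30.52): [(66.1849, 34.3472) (13.7251, 48.7497) (44.5922, 0) (72.6922, 0)]  |A|=1538.9951
5. ⊥bis P4·P3 via (52.14,41.575): [(66.6288, 32.0042) (60.8751, 35.8049) (13.7251, 48.7497) (44.5922, 0) (72.6922, 0)]  |A|=1533.0984
6. canonical 5-gon: [(66.6288, 32.0042) (60.8751, 35.8049) (13.7251, 48.7497) (44.5922, 0) (72.6922, 0)]
7. shoelace: 1533.0984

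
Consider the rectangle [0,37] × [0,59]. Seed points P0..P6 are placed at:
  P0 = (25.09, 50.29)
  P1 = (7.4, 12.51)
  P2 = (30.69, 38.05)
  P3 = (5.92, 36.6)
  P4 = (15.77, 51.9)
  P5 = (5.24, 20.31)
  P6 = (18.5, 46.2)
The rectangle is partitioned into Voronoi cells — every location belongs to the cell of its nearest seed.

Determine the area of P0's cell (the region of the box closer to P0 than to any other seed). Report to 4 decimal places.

1. box [0,37]×[0,59]: [(0, 0) (37, 0) (37, 59) (0, 59)]
2. ⊥bis P0·P1 via (16.245,31.4): [(0, 39.0065) (37, 21.6817) (37, 59) (0, 59)]  |A|=1060.2674
3. ⊥bis P0·P2 via (27.89,44.17): [(0, 39.0065) (8.2059, 35.1642) (37, 48.338) (37, 59) (0, 59)]  |A|=676.4962
4. ⊥bis P0·P3 via (15.505,43.445): [(18.1648, 39.7205) (37, 48.338) (37, 59) (4.3966, 59)]  |A|=414.6987
5. ⊥bis P0·P4 via (20.43,51.095): [(18.4909, 39.8697) (37, 48.338) (37, 59) (21.7956, 59)]  |A|=244.1048
6. ⊥bis P0·P5 via (15.165,35.3): [(18.4909, 39.8697) (37, 48.338) (37, 59) (21.7956, 59)]  |A|=244.1048
7. ⊥bis P0·P6 via (21.795,48.245): [(20.3421, 50.586) (25.1127, 42.8993) (37, 48.338) (37, 59) (21.7956, 59)]  |A|=211.4282
8. canonical 5-gon: [(20.3421, 50.586) (25.1127, 42.8993) (37, 48.338) (37, 59) (21.7956, 59)]
9. shoelace: 211.4282

Area of P0's cell: 211.4282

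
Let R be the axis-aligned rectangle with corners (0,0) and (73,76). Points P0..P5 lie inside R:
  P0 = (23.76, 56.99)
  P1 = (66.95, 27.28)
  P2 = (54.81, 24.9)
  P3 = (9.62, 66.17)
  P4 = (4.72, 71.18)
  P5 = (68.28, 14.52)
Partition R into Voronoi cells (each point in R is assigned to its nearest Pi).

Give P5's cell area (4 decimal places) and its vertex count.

Area of P5's cell: 388.5536 (4 vertices)

1. box [0,73]×[0,76]: [(0, 0) (73, 0) (73, 76) (0, 76)]
2. ⊥bis P5·P0 via (46.02,35.755): [(11.9114, 0) (73, 0) (73, 64.0373)]  |A|=1955.9747
3. ⊥bis P5·P1 via (67.615,20.9): [(27.9001, 16.7604) (11.9114, 0) (73, 0) (73, 21.4613)]  |A|=995.887
4. ⊥bis P5·P2 via (61.545,19.71): [(62.012, 20.316) (46.3564, 0) (73, 0) (73, 21.4613)]  |A|=388.5536
5. ⊥bis P5·P3 via (38.95,40.345): [(62.012, 20.316) (46.3564, 0) (73, 0) (73, 21.4613)]  |A|=388.5536
6. ⊥bis P5·P4 via (36.5,42.85): [(62.012, 20.316) (46.3564, 0) (73, 0) (73, 21.4613)]  |A|=388.5536
7. canonical 4-gon: [(62.012, 20.316) (46.3564, 0) (73, 0) (73, 21.4613)]
8. shoelace: 388.5536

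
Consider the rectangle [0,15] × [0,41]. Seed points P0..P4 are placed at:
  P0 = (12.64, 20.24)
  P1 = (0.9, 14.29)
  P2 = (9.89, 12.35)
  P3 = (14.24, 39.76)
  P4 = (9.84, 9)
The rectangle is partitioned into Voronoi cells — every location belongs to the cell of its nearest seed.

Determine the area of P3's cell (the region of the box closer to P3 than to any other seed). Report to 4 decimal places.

Area of P3's cell: 157.6967

1. box [0,15]×[0,41]: [(0, 0) (15, 0) (15, 41) (0, 41)]
2. ⊥bis P3·P0 via (13.44,30): [(0, 31.1016) (15, 29.8721) (15, 41) (0, 41)]  |A|=157.6967
3. ⊥bis P3·P1 via (7.57,27.025): [(0, 31.1016) (15, 29.8721) (15, 41) (0, 41)]  |A|=157.6967
4. ⊥bis P3·P2 via (12.065,26.055): [(0, 31.1016) (15, 29.8721) (15, 41) (0, 41)]  |A|=157.6967
5. ⊥bis P3·P4 via (12.04,24.38): [(0, 31.1016) (15, 29.8721) (15, 41) (0, 41)]  |A|=157.6967
6. canonical 4-gon: [(0, 31.1016) (15, 29.8721) (15, 41) (0, 41)]
7. shoelace: 157.6967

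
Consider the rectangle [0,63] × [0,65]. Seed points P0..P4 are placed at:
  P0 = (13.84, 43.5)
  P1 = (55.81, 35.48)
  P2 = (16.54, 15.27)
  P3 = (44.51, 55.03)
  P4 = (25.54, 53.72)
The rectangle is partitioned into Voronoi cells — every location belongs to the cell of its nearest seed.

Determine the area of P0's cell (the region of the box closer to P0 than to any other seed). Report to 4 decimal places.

1. box [0,63]×[0,65]: [(0, 0) (63, 0) (63, 65) (0, 65)]
2. ⊥bis P0·P1 via (34.825,39.49): [(0, 0) (27.2789, 0) (39.6997, 65) (0, 65)]  |A|=2176.8038
3. ⊥bis P0·P2 via (15.19,29.385): [(0, 27.9322) (33.2236, 31.1098) (39.6997, 65) (0, 65)]  |A|=1288.479
4. ⊥bis P0·P3 via (29.175,49.265): [(0, 27.9322) (33.2236, 31.1098) (34.1594, 36.0065) (23.2596, 65) (0, 65)]  |A|=1050.152
5. ⊥bis P0·P4 via (19.69,48.61): [(0, 27.9322) (33.2236, 31.1098) (33.5383, 32.7563) (5.3733, 65) (0, 65)]  |A|=735.0739
6. canonical 5-gon: [(0, 27.9322) (33.2236, 31.1098) (33.5383, 32.7563) (5.3733, 65) (0, 65)]
7. shoelace: 735.0739

Area of P0's cell: 735.0739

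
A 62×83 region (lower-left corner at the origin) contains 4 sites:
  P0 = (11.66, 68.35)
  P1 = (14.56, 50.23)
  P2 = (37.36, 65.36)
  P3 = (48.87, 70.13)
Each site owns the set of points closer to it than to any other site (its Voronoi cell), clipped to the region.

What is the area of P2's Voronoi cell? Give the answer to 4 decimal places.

1. box [0,62]×[0,83]: [(0, 0) (62, 0) (62, 83) (0, 83)]
2. ⊥bis P2·P0 via (24.51,66.855): [(16.7319, 0) (62, 0) (62, 83) (26.3883, 83)]  |A|=3356.5085
3. ⊥bis P2·P1 via (25.96,57.795): [(23.8295, 61.0056) (62, 3.4849) (62, 83) (26.3883, 83)]  |A|=1909.1959
4. ⊥bis P2·P3 via (43.115,67.745): [(23.8295, 61.0056) (62, 3.4849) (62, 22.1755) (36.793, 83) (26.3883, 83)]  |A|=1142.5944
5. canonical 5-gon: [(23.8295, 61.0056) (62, 3.4849) (62, 22.1755) (36.793, 83) (26.3883, 83)]
6. shoelace: 1142.5944

Area of P2's cell: 1142.5944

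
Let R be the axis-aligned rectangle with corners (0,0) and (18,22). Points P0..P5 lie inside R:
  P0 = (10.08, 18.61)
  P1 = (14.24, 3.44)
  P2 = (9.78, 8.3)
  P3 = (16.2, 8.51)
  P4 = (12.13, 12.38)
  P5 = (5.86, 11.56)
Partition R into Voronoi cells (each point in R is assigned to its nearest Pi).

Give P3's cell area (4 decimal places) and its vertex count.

1. box [0,18]×[0,22]: [(0, 0) (18, 0) (18, 22) (0, 22)]
2. ⊥bis P3·P0 via (13.14,13.56): [(0, 5.5979) (0, 0) (18, 0) (18, 16.5049)]  |A|=198.9253
3. ⊥bis P3·P1 via (15.22,5.975): [(6.3081, 9.4202) (18, 4.9003) (18, 16.5049)]  |A|=67.8401
4. ⊥bis P3·P2 via (12.99,8.405): [(12.8276, 13.3707) (13.0419, 6.817) (18, 4.9003) (18, 16.5049)]  |A|=46.0532
5. ⊥bis P3·P4 via (14.165,10.445): [(12.9646, 9.1825) (13.0419, 6.817) (18, 4.9003) (18, 14.4782)]  |A|=29.9045
6. ⊥bis P3·P5 via (11.03,10.035): [(12.9646, 9.1825) (13.0419, 6.817) (18, 4.9003) (18, 14.4782)]  |A|=29.9045
7. canonical 4-gon: [(12.9646, 9.1825) (13.0419, 6.817) (18, 4.9003) (18, 14.4782)]
8. shoelace: 29.9045

Area of P3's cell: 29.9045 (4 vertices)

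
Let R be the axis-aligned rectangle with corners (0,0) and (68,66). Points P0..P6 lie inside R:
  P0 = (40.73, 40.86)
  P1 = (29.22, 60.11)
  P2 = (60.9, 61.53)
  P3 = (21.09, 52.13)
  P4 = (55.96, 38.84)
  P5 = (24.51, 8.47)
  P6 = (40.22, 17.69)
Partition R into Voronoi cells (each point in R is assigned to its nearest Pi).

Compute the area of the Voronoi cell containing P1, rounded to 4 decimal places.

Area of P1's cell: 314.0113

1. box [0,68]×[0,66]: [(0, 0) (68, 0) (68, 66) (0, 66)]
2. ⊥bis P1·P0 via (34.975,50.485): [(0, 29.5727) (60.9232, 66) (0, 66)]  |A|=1109.6345
3. ⊥bis P1·P2 via (45.06,60.82): [(0, 29.5727) (45.2479, 56.6274) (44.8278, 66) (0, 66)]  |A|=1034.2068
4. ⊥bis P1·P3 via (25.155,56.12): [(32.2723, 48.869) (45.2479, 56.6274) (44.8278, 66) (15.4573, 66)]  |A|=314.0113
5. ⊥bis P1·P4 via (42.59,49.475): [(32.2723, 48.869) (45.2479, 56.6274) (44.8278, 66) (15.4573, 66)]  |A|=314.0113
6. ⊥bis P1·P5 via (26.865,34.29): [(32.2723, 48.869) (45.2479, 56.6274) (44.8278, 66) (15.4573, 66)]  |A|=314.0113
7. ⊥bis P1·P6 via (34.72,38.9): [(32.2723, 48.869) (45.2479, 56.6274) (44.8278, 66) (15.4573, 66)]  |A|=314.0113
8. canonical 4-gon: [(32.2723, 48.869) (45.2479, 56.6274) (44.8278, 66) (15.4573, 66)]
9. shoelace: 314.0113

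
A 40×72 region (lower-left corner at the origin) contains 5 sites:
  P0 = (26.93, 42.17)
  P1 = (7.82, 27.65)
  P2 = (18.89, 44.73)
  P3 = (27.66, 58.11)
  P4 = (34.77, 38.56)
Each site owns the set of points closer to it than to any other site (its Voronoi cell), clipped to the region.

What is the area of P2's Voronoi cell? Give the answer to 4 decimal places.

1. box [0,40]×[0,72]: [(0, 0) (40, 0) (40, 72) (0, 72)]
2. ⊥bis P2·P0 via (22.91,43.45): [(0, 0) (9.0752, 0) (32.0005, 72) (0, 72)]  |A|=1478.726
3. ⊥bis P2·P1 via (13.355,36.19): [(0, 44.8457) (19.3593, 32.2985) (32.0005, 72) (0, 72)]  |A|=898.0786
4. ⊥bis P2·P3 via (23.275,51.42): [(0, 66.6757) (0, 44.8457) (19.3593, 32.2985) (25.0726, 50.2418)]  |A|=483.1947
5. ⊥bis P2·P4 via (26.83,41.645): [(0, 66.6757) (0, 44.8457) (19.3593, 32.2985) (25.0726, 50.2418)]  |A|=483.1947
6. canonical 4-gon: [(0, 66.6757) (0, 44.8457) (19.3593, 32.2985) (25.0726, 50.2418)]
7. shoelace: 483.1947

Area of P2's cell: 483.1947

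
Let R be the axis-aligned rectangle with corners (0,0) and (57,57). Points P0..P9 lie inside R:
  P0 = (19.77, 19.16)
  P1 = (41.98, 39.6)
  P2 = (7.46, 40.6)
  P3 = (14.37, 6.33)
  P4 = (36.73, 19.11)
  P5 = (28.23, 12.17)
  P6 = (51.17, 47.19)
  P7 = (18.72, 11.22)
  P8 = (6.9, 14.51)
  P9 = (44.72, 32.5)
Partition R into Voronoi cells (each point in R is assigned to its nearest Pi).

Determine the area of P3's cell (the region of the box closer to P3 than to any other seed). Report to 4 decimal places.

Area of P3's cell: 165.1851

1. box [0,57]×[0,57]: [(0, 0) (57, 0) (57, 57) (0, 57)]
2. ⊥bis P3·P0 via (17.07,12.745): [(0, 19.9296) (0, 0) (47.3512, 0)]  |A|=471.8442
3. ⊥bis P3·P1 via (28.175,22.965): [(0, 19.9296) (0, 0) (47.3512, 0)]  |A|=471.8442
4. ⊥bis P3·P2 via (10.915,23.465): [(0, 19.9296) (0, 0) (47.3512, 0)]  |A|=471.8442
5. ⊥bis P3·P4 via (25.55,12.72): [(28.2173, 8.0532) (0, 19.9296) (0, 0) (32.8202, 0)]  |A|=413.3337
6. ⊥bis P3·P5 via (21.3,9.25): [(20.4218, 11.3343) (0, 19.9296) (0, 0) (25.1975, 0)]  |A|=346.2966
7. ⊥bis P3·P6 via (32.77,26.76): [(20.4218, 11.3343) (0, 19.9296) (0, 0) (25.1975, 0)]  |A|=346.2966
8. ⊥bis P3·P7 via (16.545,8.775): [(24.471, 1.7242) (7.603, 16.7296) (0, 19.9296) (0, 0) (25.1975, 0)]  |A|=295.6254
9. ⊥bis P3·P8 via (10.635,10.42): [(24.471, 1.7242) (12.6388, 12.2499) (0, 0.7081) (0, 0) (25.1975, 0)]  |A|=165.1851
10. ⊥bis P3·P9 via (29.545,19.415): [(24.471, 1.7242) (12.6388, 12.2499) (0, 0.7081) (0, 0) (25.1975, 0)]  |A|=165.1851
11. canonical 5-gon: [(24.471, 1.7242) (12.6388, 12.2499) (0, 0.7081) (0, 0) (25.1975, 0)]
12. shoelace: 165.1851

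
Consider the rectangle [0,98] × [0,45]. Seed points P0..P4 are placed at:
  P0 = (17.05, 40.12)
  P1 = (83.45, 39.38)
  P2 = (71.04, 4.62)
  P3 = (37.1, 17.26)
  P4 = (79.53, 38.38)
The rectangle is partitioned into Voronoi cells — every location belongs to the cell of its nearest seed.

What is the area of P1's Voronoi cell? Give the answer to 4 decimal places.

1. box [0,98]×[0,45]: [(0, 0) (98, 0) (98, 45) (0, 45)]
2. ⊥bis P1·P0 via (50.25,39.75): [(49.807, 0) (98, 0) (98, 45) (50.3085, 45)]  |A|=2157.401
3. ⊥bis P1·P2 via (77.245,22): [(50.16, 31.6699) (98, 14.5901) (98, 45) (50.3085, 45)]  |A|=1045.2729
4. ⊥bis P1·P3 via (60.275,28.32): [(60.4254, 28.0049) (98, 14.5901) (98, 45) (52.3147, 45)]  |A|=959.5338
5. ⊥bis P1·P4 via (81.49,38.88): [(86.653, 18.6412) (98, 14.5901) (98, 45) (79.9288, 45)]  |A|=410.6995
6. canonical 4-gon: [(86.653, 18.6412) (98, 14.5901) (98, 45) (79.9288, 45)]
7. shoelace: 410.6995

Area of P1's cell: 410.6995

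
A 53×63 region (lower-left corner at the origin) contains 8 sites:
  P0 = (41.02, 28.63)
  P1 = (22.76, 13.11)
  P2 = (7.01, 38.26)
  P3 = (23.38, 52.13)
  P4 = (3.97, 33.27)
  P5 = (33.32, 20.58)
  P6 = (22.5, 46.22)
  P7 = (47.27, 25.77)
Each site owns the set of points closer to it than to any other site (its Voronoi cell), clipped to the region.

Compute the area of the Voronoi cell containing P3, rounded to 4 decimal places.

1. box [0,53]×[0,63]: [(0, 0) (53, 0) (53, 63) (0, 63)]
2. ⊥bis P3·P0 via (32.2,40.38): [(0, 16.2094) (53, 55.9933) (53, 63) (0, 63)]  |A|=1425.6278
3. ⊥bis P3·P1 via (23.07,32.62): [(0, 32.9866) (21.8872, 32.6388) (53, 55.9933) (53, 63) (0, 63)]  |A|=1242.026
4. ⊥bis P3·P2 via (15.195,45.195): [(24.2994, 34.4495) (53, 55.9933) (53, 63) (0.1092, 63)]  |A|=855.5777
5. ⊥bis P3·P4 via (13.675,42.7): [(24.2994, 34.4495) (53, 55.9933) (53, 63) (0.1092, 63)]  |A|=855.5777
6. ⊥bis P3·P5 via (28.35,36.355): [(23.8786, 34.9463) (25.7442, 35.534) (53, 55.9933) (53, 63) (0.1092, 63)]  |A|=854.9906
7. ⊥bis P3·P6 via (22.94,49.175): [(10.2178, 51.0693) (40.4444, 46.5686) (53, 55.9933) (53, 63) (0.1092, 63)]  |A|=636.0861
8. ⊥bis P3·P7 via (35.325,38.95): [(10.2178, 51.0693) (40.4444, 46.5686) (53, 55.9933) (53, 63) (0.1092, 63)]  |A|=636.0861
9. canonical 5-gon: [(10.2178, 51.0693) (40.4444, 46.5686) (53, 55.9933) (53, 63) (0.1092, 63)]
10. shoelace: 636.0861

Area of P3's cell: 636.0861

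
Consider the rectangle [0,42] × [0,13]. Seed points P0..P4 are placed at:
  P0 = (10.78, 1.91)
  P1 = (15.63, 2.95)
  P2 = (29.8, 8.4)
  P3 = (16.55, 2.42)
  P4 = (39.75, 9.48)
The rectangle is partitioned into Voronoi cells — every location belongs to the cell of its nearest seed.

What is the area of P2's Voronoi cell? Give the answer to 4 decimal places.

1. box [0,42]×[0,13]: [(0, 0) (42, 0) (42, 13) (0, 13)]
2. ⊥bis P2·P0 via (20.29,5.155): [(22.049, 0) (42, 0) (42, 13) (17.6131, 13)]  |A|=288.1962
3. ⊥bis P2·P1 via (22.715,5.675): [(24.8977, 0) (42, 0) (42, 13) (19.8977, 13)]  |A|=254.83
4. ⊥bis P2·P3 via (23.175,5.41): [(20.7523, 10.778) (25.6166, 0) (42, 0) (42, 13) (19.8977, 13)]  |A|=250.9555
5. ⊥bis P2·P4 via (34.775,8.94): [(20.7523, 10.778) (25.6166, 0) (35.7454, 0) (34.3343, 13) (19.8977, 13)]  |A|=160.4735
6. canonical 5-gon: [(20.7523, 10.778) (25.6166, 0) (35.7454, 0) (34.3343, 13) (19.8977, 13)]
7. shoelace: 160.4735

Area of P2's cell: 160.4735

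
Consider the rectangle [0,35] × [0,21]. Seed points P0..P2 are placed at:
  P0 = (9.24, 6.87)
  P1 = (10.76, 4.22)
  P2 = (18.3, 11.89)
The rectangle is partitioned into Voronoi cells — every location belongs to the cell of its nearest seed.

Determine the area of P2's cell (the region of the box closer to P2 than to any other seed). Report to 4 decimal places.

1. box [0,35]×[0,21]: [(0, 0) (35, 0) (35, 21) (0, 21)]
2. ⊥bis P2·P0 via (13.77,9.38): [(18.9673, 0) (35, 0) (35, 21) (7.3315, 21)]  |A|=458.8621
3. ⊥bis P2·P1 via (14.53,8.055): [(14.4732, 8.1108) (22.7239, 0) (35, 0) (35, 21) (7.3315, 21)]  |A|=443.6277
4. canonical 5-gon: [(14.4732, 8.1108) (22.7239, 0) (35, 0) (35, 21) (7.3315, 21)]
5. shoelace: 443.6277

Area of P2's cell: 443.6277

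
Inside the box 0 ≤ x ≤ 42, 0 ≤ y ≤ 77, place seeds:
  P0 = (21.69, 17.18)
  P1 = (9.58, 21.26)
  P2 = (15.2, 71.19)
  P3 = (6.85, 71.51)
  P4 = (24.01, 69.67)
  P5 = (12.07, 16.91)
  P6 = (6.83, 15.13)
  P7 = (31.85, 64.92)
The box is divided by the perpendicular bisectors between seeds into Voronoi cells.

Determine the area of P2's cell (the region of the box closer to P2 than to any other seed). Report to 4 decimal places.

Area of P2's cell: 228.8330

1. box [0,42]×[0,77]: [(0, 0) (42, 0) (42, 77) (0, 77)]
2. ⊥bis P2·P0 via (18.445,44.185): [(0, 41.9686) (42, 47.0154) (42, 77) (0, 77)]  |A|=1365.3353
3. ⊥bis P2·P1 via (12.39,46.225): [(0, 47.6196) (24.2823, 44.8864) (42, 47.0154) (42, 77) (0, 77)]  |A|=1296.7257
4. ⊥bis P2·P3 via (11.025,71.35): [(10.0721, 46.4859) (24.2823, 44.8864) (42, 47.0154) (42, 77) (11.2415, 77)]  |A|=977.2516
5. ⊥bis P2·P4 via (19.605,70.43): [(10.0721, 46.4859) (15.371, 45.8895) (20.7385, 77) (11.2415, 77)]  |A|=228.9223
6. ⊥bis P2·P5 via (13.635,44.05): [(10.0721, 46.4859) (15.371, 45.8895) (20.7385, 77) (11.2415, 77)]  |A|=228.9223
7. ⊥bis P2·P6 via (11.015,43.16): [(10.0721, 46.4859) (15.371, 45.8895) (20.7385, 77) (11.2415, 77)]  |A|=228.9223
8. ⊥bis P2·P7 via (23.525,68.055): [(10.0721, 46.4859) (15.1858, 45.9103) (15.5342, 46.8354) (20.7385, 77) (11.2415, 77)]  |A|=228.833
9. canonical 5-gon: [(10.0721, 46.4859) (15.1858, 45.9103) (15.5342, 46.8354) (20.7385, 77) (11.2415, 77)]
10. shoelace: 228.833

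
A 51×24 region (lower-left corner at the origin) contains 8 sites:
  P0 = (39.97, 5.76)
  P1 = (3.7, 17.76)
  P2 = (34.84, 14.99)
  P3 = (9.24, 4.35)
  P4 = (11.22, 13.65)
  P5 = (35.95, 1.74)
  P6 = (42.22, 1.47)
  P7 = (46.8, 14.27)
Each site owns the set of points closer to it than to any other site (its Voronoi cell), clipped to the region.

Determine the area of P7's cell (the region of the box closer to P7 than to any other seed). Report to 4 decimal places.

1. box [0,51]×[0,24]: [(0, 0) (51, 0) (51, 24) (0, 24)]
2. ⊥bis P7·P0 via (43.385,10.015): [(51, 3.9033) (51, 24) (25.9601, 24)]  |A|=251.6099
3. ⊥bis P7·P1 via (25.25,16.015): [(51, 3.9033) (51, 24) (25.9601, 24)]  |A|=251.6099
4. ⊥bis P7·P2 via (40.82,14.63): [(40.6732, 12.1915) (51, 3.9033) (51, 24) (41.3841, 24)]  |A|=160.5423
5. ⊥bis P7·P3 via (28.02,9.31): [(40.6732, 12.1915) (51, 3.9033) (51, 24) (41.3841, 24)]  |A|=160.5423
6. ⊥bis P7·P4 via (29.01,13.96): [(40.6732, 12.1915) (51, 3.9033) (51, 24) (41.3841, 24)]  |A|=160.5423
7. ⊥bis P7·P5 via (41.375,8.005): [(40.6732, 12.1915) (51, 3.9033) (51, 24) (41.3841, 24)]  |A|=160.5423
8. ⊥bis P7·P6 via (44.51,7.87): [(40.6732, 12.1915) (47.3026, 6.8708) (51, 5.5478) (51, 24) (41.3841, 24)]  |A|=157.5022
9. canonical 5-gon: [(40.6732, 12.1915) (47.3026, 6.8708) (51, 5.5478) (51, 24) (41.3841, 24)]
10. shoelace: 157.5022

Area of P7's cell: 157.5022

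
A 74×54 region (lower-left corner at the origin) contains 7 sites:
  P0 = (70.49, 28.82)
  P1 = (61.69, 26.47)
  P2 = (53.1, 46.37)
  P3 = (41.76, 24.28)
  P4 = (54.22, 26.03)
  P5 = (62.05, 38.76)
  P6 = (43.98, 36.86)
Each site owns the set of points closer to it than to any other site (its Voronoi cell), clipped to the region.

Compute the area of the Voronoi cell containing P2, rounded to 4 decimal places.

Area of P2's cell: 264.9575

1. box [0,74]×[0,54]: [(0, 0) (74, 0) (74, 54) (0, 54)]
2. ⊥bis P2·P0 via (61.795,37.595): [(0, 0) (23.8541, 0) (74, 49.6887) (74, 54) (0, 54)]  |A|=2750.157
3. ⊥bis P2·P1 via (57.395,36.42): [(0, 11.645) (63.0902, 38.8784) (74, 49.6887) (74, 54) (0, 54)]  |A|=1919.111
4. ⊥bis P2·P3 via (47.43,35.325): [(50.823, 33.5832) (63.0902, 38.8784) (74, 49.6887) (74, 54) (11.0516, 54)]  |A|=729.9855
5. ⊥bis P2·P4 via (53.66,36.2): [(46.4942, 35.8054) (57.3569, 36.4036) (63.0902, 38.8784) (74, 49.6887) (74, 54) (11.0516, 54)]  |A|=716.6209
6. ⊥bis P2·P5 via (57.575,42.565): [(46.4942, 35.8054) (52.0894, 36.1135) (67.2979, 54) (11.0516, 54)]  |A|=559.3862
7. ⊥bis P2·P6 via (48.54,41.615): [(53.0719, 37.269) (67.2979, 54) (35.6254, 54)]  |A|=264.9575
8. canonical 3-gon: [(53.0719, 37.269) (67.2979, 54) (35.6254, 54)]
9. shoelace: 264.9575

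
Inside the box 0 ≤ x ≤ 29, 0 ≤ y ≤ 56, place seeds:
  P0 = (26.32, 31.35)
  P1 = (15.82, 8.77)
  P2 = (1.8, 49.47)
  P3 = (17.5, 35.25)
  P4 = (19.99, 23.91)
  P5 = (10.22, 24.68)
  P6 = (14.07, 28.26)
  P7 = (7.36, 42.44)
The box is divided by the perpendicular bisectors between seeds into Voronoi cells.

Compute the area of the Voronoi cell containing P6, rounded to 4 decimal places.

Area of P6's cell: 69.8493

1. box [0,29]×[0,56]: [(0, 0) (29, 0) (29, 56) (0, 56)]
2. ⊥bis P6·P0 via (20.195,29.805): [(0, 0) (27.7132, 0) (13.5874, 56) (0, 56)]  |A|=1156.4169
3. ⊥bis P6·P1 via (14.945,18.515): [(0, 17.1731) (22.8635, 19.226) (13.5874, 56) (0, 56)]  |A|=693.6918
4. ⊥bis P6·P2 via (7.935,38.865): [(0, 34.2746) (0, 17.1731) (22.8635, 19.226) (16.6395, 43.9005)]  |A|=430.7419
5. ⊥bis P6·P3 via (15.785,31.755): [(4.8879, 37.1022) (0, 34.2746) (0, 17.1731) (22.8635, 19.226) (20.2566, 29.5608)]  |A|=334.1891
6. ⊥bis P6·P4 via (17.03,26.085): [(19.7622, 29.8034) (4.8879, 37.1022) (0, 34.2746) (0, 17.1731) (11.2219, 18.1807)]  |A|=268.7614
7. ⊥bis P6·P5 via (12.145,26.47): [(15.0317, 23.3655) (19.7622, 29.8034) (4.8879, 37.1022) (3.1781, 36.1131)]  |A|=81.9026
8. ⊥bis P6·P7 via (10.715,35.35): [(5.9739, 33.1065) (15.0317, 23.3655) (19.7622, 29.8034) (9.5664, 34.8065)]  |A|=69.8493
9. canonical 4-gon: [(5.9739, 33.1065) (15.0317, 23.3655) (19.7622, 29.8034) (9.5664, 34.8065)]
10. shoelace: 69.8493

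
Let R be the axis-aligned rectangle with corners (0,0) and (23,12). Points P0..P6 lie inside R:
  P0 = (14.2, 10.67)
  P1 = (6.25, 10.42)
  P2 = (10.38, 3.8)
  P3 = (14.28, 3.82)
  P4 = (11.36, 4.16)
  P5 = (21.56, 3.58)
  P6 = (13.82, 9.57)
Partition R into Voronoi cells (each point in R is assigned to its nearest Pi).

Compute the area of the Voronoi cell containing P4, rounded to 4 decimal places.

1. box [0,23]×[0,12]: [(0, 0) (23, 0) (23, 12) (0, 12)]
2. ⊥bis P4·P0 via (12.78,7.415): [(0, 0) (23, 0) (23, 2.9565) (2.27, 12) (0, 12)]  |A|=182.2643
3. ⊥bis P4·P1 via (8.805,7.29): [(0, 0.1025) (0, 0) (23, 0) (23, 2.9565) (10.2893, 8.5016)]  |A|=117.0855
4. ⊥bis P4·P2 via (10.87,3.98): [(9.4582, 7.8232) (12.332, 0) (23, 0) (23, 2.9565) (10.2893, 8.5016)]  |A|=68.3625
5. ⊥bis P4·P3 via (12.82,3.99): [(9.4582, 7.8232) (12.332, 0) (12.3554, 0) (13.1976, 7.2328) (10.2893, 8.5016)]  |A|=15.3768
6. ⊥bis P4·P5 via (16.46,3.87): [(9.4582, 7.8232) (12.332, 0) (12.3554, 0) (13.1976, 7.2328) (10.2893, 8.5016)]  |A|=15.3768
7. ⊥bis P4·P6 via (12.59,6.865): [(9.8247, 8.1224) (9.4582, 7.8232) (12.332, 0) (12.3554, 0) (13.1264, 6.6211)]  |A|=13.4675
8. canonical 5-gon: [(9.8247, 8.1224) (9.4582, 7.8232) (12.332, 0) (12.3554, 0) (13.1264, 6.6211)]
9. shoelace: 13.4675

Area of P4's cell: 13.4675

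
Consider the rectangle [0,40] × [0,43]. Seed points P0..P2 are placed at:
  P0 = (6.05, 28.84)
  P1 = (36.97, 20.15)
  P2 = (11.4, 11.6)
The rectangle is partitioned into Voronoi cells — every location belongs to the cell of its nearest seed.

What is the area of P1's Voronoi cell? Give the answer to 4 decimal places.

1. box [0,40]×[0,43]: [(0, 0) (40, 0) (40, 43) (0, 43)]
2. ⊥bis P1·P0 via (21.51,24.495): [(14.6257, 0) (40, 0) (40, 43) (26.7108, 43)]  |A|=831.2647
3. ⊥bis P1·P2 via (24.185,15.875): [(21.4153, 24.1581) (29.4932, 0) (40, 0) (40, 43) (26.7108, 43)]  |A|=651.6794
4. canonical 5-gon: [(21.4153, 24.1581) (29.4932, 0) (40, 0) (40, 43) (26.7108, 43)]
5. shoelace: 651.6794

Area of P1's cell: 651.6794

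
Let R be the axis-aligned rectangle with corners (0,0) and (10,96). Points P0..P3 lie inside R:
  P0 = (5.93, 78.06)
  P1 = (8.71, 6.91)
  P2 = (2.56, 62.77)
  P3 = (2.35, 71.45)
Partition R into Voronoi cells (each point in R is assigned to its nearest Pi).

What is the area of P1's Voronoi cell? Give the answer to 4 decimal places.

1. box [0,10]×[0,96]: [(0, 0) (10, 0) (10, 96) (0, 96)]
2. ⊥bis P1·P0 via (7.32,42.485): [(0, 42.199) (0, 0) (10, 0) (10, 42.5897)]  |A|=423.9435
3. ⊥bis P1·P2 via (5.635,34.84): [(0, 34.2196) (0, 0) (10, 0) (10, 35.3206)]  |A|=347.7009
4. ⊥bis P1·P3 via (5.53,39.18): [(0, 34.2196) (0, 0) (10, 0) (10, 35.3206)]  |A|=347.7009
5. canonical 4-gon: [(0, 34.2196) (0, 0) (10, 0) (10, 35.3206)]
6. shoelace: 347.7009

Area of P1's cell: 347.7009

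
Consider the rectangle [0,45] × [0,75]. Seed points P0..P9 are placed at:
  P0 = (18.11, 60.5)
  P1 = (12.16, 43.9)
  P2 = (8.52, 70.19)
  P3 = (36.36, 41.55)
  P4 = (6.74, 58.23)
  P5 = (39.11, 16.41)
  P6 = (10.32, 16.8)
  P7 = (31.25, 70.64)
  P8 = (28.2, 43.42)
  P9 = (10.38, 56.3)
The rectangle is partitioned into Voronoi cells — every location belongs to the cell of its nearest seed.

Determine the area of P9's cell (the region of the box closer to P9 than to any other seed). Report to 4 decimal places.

Area of P9's cell: 90.7650

1. box [0,45]×[0,75]: [(0, 0) (45, 0) (45, 75) (0, 75)]
2. ⊥bis P9·P0 via (14.245,58.4): [(0, 0) (45, 0) (45, 1.7962) (5.2256, 75) (0, 75)]  |A|=1919.1803
3. ⊥bis P9·P1 via (11.27,50.1): [(0, 48.4822) (18.2132, 51.0967) (5.2256, 75) (0, 75)]  |A|=303.941
4. ⊥bis P9·P2 via (9.45,63.245): [(0, 61.9796) (0, 48.4822) (18.2132, 51.0967) (11.4659, 63.5149)]  |A|=199.2876
5. ⊥bis P9·P3 via (23.37,48.925): [(0, 61.9796) (0, 48.4822) (18.2132, 51.0967) (11.4659, 63.5149)]  |A|=199.2876
6. ⊥bis P9·P4 via (8.56,57.265): [(4.2247, 49.0887) (18.2132, 51.0967) (11.6723, 63.1349)]  |A|=90.765
7. ⊥bis P9·P5 via (24.745,36.355): [(4.2247, 49.0887) (18.2132, 51.0967) (11.6723, 63.1349)]  |A|=90.765
8. ⊥bis P9·P6 via (10.35,36.55): [(4.2247, 49.0887) (18.2132, 51.0967) (11.6723, 63.1349)]  |A|=90.765
9. ⊥bis P9·P7 via (20.815,63.47): [(4.2247, 49.0887) (18.2132, 51.0967) (11.6723, 63.1349)]  |A|=90.765
10. ⊥bis P9·P8 via (19.29,49.86): [(4.2247, 49.0887) (18.2132, 51.0967) (11.6723, 63.1349)]  |A|=90.765
11. canonical 3-gon: [(4.2247, 49.0887) (18.2132, 51.0967) (11.6723, 63.1349)]
12. shoelace: 90.765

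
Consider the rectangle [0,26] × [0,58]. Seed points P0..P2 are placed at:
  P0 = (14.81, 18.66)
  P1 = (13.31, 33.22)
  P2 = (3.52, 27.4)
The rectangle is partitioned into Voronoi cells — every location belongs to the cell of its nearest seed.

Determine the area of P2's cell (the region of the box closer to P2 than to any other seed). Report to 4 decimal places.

Area of P2's cell: 186.1479

1. box [0,26]×[0,58]: [(0, 0) (26, 0) (26, 58) (0, 58)]
2. ⊥bis P2·P0 via (9.165,23.03): [(0, 11.191) (26, 44.7768) (26, 58) (0, 58)]  |A|=780.4184
3. ⊥bis P2·P1 via (8.415,30.31): [(0, 44.4651) (0, 11.191) (11.1887, 25.6442)]  |A|=186.1479
4. canonical 3-gon: [(0, 44.4651) (0, 11.191) (11.1887, 25.6442)]
5. shoelace: 186.1479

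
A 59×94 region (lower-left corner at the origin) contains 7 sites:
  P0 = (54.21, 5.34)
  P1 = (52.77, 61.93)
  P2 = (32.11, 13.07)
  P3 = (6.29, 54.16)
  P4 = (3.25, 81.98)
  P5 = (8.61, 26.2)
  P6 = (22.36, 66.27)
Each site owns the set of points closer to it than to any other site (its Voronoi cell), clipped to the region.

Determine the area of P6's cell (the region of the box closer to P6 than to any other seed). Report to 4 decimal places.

Area of P6's cell: 1033.5475

1. box [0,59]×[0,94]: [(0, 0) (59, 0) (59, 94) (0, 94)]
2. ⊥bis P6·P0 via (38.285,35.805): [(0, 15.7922) (59, 46.6334) (59, 94) (0, 94)]  |A|=3704.4443
3. ⊥bis P6·P1 via (37.565,64.1): [(0, 15.7922) (33.1433, 33.1173) (41.8322, 94) (0, 94)]  |A|=2569.4601
4. ⊥bis P6·P2 via (27.235,39.67): [(0, 34.6786) (34.2622, 40.9579) (41.8322, 94) (0, 94)]  |A|=2125.6763
5. ⊥bis P6·P3 via (14.325,60.215): [(0, 79.2243) (29.4951, 40.0842) (34.2622, 40.9579) (41.8322, 94) (0, 94)]  |A|=1468.7361
6. ⊥bis P6·P4 via (12.805,74.125): [(8.129, 68.4371) (29.4951, 40.0842) (34.2622, 40.9579) (41.8322, 94) (29.1439, 94)]  |A|=1036.1782
7. ⊥bis P6·P5 via (15.485,46.235): [(8.129, 68.4371) (28.1299, 41.8959) (32.0467, 40.5518) (34.2622, 40.9579) (41.8322, 94) (29.1439, 94)]  |A|=1033.5475
8. canonical 6-gon: [(8.129, 68.4371) (28.1299, 41.8959) (32.0467, 40.5518) (34.2622, 40.9579) (41.8322, 94) (29.1439, 94)]
9. shoelace: 1033.5475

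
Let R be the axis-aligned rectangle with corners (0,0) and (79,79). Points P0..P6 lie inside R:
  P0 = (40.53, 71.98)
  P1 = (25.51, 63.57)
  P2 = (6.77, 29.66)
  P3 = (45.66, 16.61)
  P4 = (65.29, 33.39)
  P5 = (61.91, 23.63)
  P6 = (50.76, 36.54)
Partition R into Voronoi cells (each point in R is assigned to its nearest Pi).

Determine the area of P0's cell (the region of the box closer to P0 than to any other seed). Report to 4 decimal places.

Area of P0's cell: 920.8643

1. box [0,79]×[0,79]: [(0, 0) (79, 0) (79, 79) (0, 79)]
2. ⊥bis P0·P1 via (33.02,67.775): [(70.9686, 0) (79, 0) (79, 79) (26.7349, 79)]  |A|=2381.7125
3. ⊥bis P0·P2 via (23.65,50.82): [(57.7405, 23.6249) (79, 6.6656) (79, 79) (26.7349, 79)]  |A|=2215.9886
4. ⊥bis P0·P3 via (43.095,44.295): [(46.0154, 44.5656) (79, 47.6216) (79, 79) (26.7349, 79)]  |A|=1417.3613
5. ⊥bis P0·P4 via (52.91,52.685): [(44.493, 47.2845) (79, 69.4248) (79, 79) (26.7349, 79)]  |A|=994.012
6. ⊥bis P0·P5 via (51.22,47.805): [(44.493, 47.2845) (79, 69.4248) (79, 79) (26.7349, 79)]  |A|=994.012
7. ⊥bis P0·P6 via (45.645,54.26): [(41.291, 53.0032) (63.3137, 59.3602) (79, 69.4248) (79, 79) (26.7349, 79)]  |A|=920.8643
8. canonical 5-gon: [(41.291, 53.0032) (63.3137, 59.3602) (79, 69.4248) (79, 79) (26.7349, 79)]
9. shoelace: 920.8643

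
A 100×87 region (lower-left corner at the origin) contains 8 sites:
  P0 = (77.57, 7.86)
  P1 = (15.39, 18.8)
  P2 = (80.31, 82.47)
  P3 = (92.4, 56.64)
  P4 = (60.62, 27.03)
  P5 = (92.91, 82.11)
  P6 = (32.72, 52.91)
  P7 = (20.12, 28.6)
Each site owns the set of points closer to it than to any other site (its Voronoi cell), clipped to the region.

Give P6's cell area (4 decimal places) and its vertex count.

Area of P6's cell: 2403.1599 (6 vertices)

1. box [0,100]×[0,87]: [(0, 0) (100, 0) (100, 87) (0, 87)]
2. ⊥bis P6·P0 via (55.145,30.385): [(0, 0) (24.6245, 0) (100, 75.0409) (100, 87) (0, 87)]  |A|=5871.8788
3. ⊥bis P6·P1 via (24.055,35.855): [(0, 48.0764) (48.2778, 23.5483) (100, 75.0409) (100, 87) (0, 87)]  |A|=4421.4335
4. ⊥bis P6·P2 via (56.515,67.69): [(0, 48.0764) (48.2778, 23.5483) (70.3093, 45.482) (44.5208, 87) (0, 87)]  |A|=3092.2021
5. ⊥bis P6·P3 via (62.56,54.775): [(0, 48.0764) (48.2778, 23.5483) (63.5607, 38.7634) (62.3388, 58.314) (44.5208, 87) (0, 87)]  |A|=3022.1281
6. ⊥bis P6·P4 via (46.67,39.97): [(0, 48.0764) (36.8316, 29.3637) (62.4238, 56.9535) (62.3388, 58.314) (44.5208, 87) (0, 87)]  |A|=2642.1667
7. ⊥bis P6·P5 via (62.815,67.51): [(0, 48.0764) (36.8316, 29.3637) (62.4238, 56.9535) (62.3388, 58.314) (44.5208, 87) (0, 87)]  |A|=2642.1667
8. ⊥bis P6·P7 via (26.42,40.755): [(0, 54.4486) (40.587, 33.4122) (62.4238, 56.9535) (62.3388, 58.314) (44.5208, 87) (0, 87)]  |A|=2403.1599
9. canonical 6-gon: [(0, 54.4486) (40.587, 33.4122) (62.4238, 56.9535) (62.3388, 58.314) (44.5208, 87) (0, 87)]
10. shoelace: 2403.1599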